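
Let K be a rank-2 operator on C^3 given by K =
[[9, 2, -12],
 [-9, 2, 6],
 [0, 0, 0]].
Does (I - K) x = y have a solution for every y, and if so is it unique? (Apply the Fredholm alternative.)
(I - K) is invertible (det(I - K) = 26 ≠ 0), so for every y in C^3 the equation (I - K) x = y has a unique solution.

K has rank 2 and factors as K = U V^T = u1 v1^T + u2 v2^T with u1 = (1, 1, 0), v1 = (0, 2, -3), u2 = (-3, 3, 0), v2 = (-3, 0, 3) (multiplying out reproduces the displayed K). The nonzero eigenvalues of U V^T coincide with those of the 2 x 2 matrix G = V^T U = [[v1·u1, v1·u2], [v2·u1, v2·u2]] = [[2, 6], [-3, 9]], and by the Sylvester determinant identity det(I_3 - U V^T) = det(I_2 - V^T U) = det([[-1, -6], [3, -8]]) = (-1)(-8) - (-6)(3) = 26. (Direct check: I - K =
[[-8, -2, 12],
 [9, -1, -6],
 [0, 0, 1]]
has determinant 26.) The finite-dimensional Fredholm alternative says: either (I - K) is invertible, or ker(I - K) ≠ {0} and then range(I - K) = ker((I - K)^*)^⊥, with dim ker(I - K) = dim ker((I - K)^*). Since det(I - K) ≠ 0, 1 is not an eigenvalue of K and ker(I - K) = {0}, so we are in the first case: for every y there is a unique x = (I - K)^(-1) y. (Explicitly, by the Woodbury identity, (I - U V^T)^(-1) = I + U (I_2 - G)^(-1) V^T.)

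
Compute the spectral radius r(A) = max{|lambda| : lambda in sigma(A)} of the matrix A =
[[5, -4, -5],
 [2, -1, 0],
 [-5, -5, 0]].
r(A) ≈ 7.9524

The eigenvalues of A are the roots of its characteristic polynomial. With M = A (coefficients from the trace, the sum of principal 2x2 minors, and det A):
  p(λ) = det(λ I - M) = λ^3 - 4λ^2 - 22λ - 75.
No integer candidate from the rational root theorem (±divisors of 75) is a root, so the roots are irrational. The cubic discriminant is Δ = -239539 < 0, so there is one real root and a complex-conjugate pair. p(7) = -82 and p(8) = 5 have opposite signs, so a root lies in (7, 8); Newton's method refines it to λ ≈ 7.9524. Dividing out (λ - (7.9524)) leaves approximately λ^2 + 3.9524λ + 9.4311. For λ^2 + 3.9524λ + 9.4311 the discriminant is -22.1029. It is negative, so the remaining roots are the complex-conjugate pair λ ≈ -1.9762 ± 2.3507i. Their product equals the constant term, so |λ|^2 ≈ 9.4311 and |λ| ≈ 3.071.
Thus the eigenvalues (to 4 decimals) are 7.9524 (modulus 7.9524); -1.9762 ± 2.3507i (modulus 3.071). The spectral radius is the largest modulus: r(A) ≈ 7.9524. (Cross-check: r(A) ≤ ||A||_2 ≈ 8.4132; equality holds whenever A is normal, though it can also hold for some non-normal A.)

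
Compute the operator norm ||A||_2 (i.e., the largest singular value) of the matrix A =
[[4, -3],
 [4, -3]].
||A||_2 = sqrt(50) ≈ 7.0711 (= sqrt(largest eigenvalue of A^T A))

||A||_2 = sigma_max(A) = sqrt(lambda_max(A^T A)). Form the symmetric matrix M = A^T A =
[[32, -24],
 [-24, 18]].
Its characteristic polynomial (trace, determinant of M give the coefficients) is
  p(λ) = det(λ I - M) = λ^2 - 50λ.
For λ^2 - 50λ the discriminant is 2500. It is a perfect square (50^2), so the roots are rational: λ = (50 ± 50)/2 = 50, 0.
So the eigenvalues of A^T A are ≈ 0, 50 (all ≥ 0, as they must be for A^T A). The largest is λ_max = 50, hence ||A||_2 = sqrt(λ_max) = sqrt(50) ≈ 7.0711.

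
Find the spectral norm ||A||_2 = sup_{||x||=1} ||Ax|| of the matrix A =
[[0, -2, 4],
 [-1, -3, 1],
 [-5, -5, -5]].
||A||_2 ≈ 8.9076 (= sqrt(largest eigenvalue of A^T A))

||A||_2 = sigma_max(A) = sqrt(lambda_max(A^T A)). Form the symmetric matrix M = A^T A =
[[26, 28, 24],
 [28, 38, 14],
 [24, 14, 42]].
Its characteristic polynomial (trace, sum of principal 2x2 minors, determinant of M give the coefficients) is
  p(λ) = det(λ I - M) = λ^3 - 106λ^2 + 2120λ - 400.
No integer candidate from the rational root theorem (±divisors of 400) is a root, so the roots are irrational. The cubic discriminant is Δ = 12094604800 > 0, so there are three distinct real roots. p(0) = -400 and p(1) = 1615 have opposite signs, so a root lies in (0, 1); Newton's method refines it to λ ≈ 0.1905. p(26) = 640 and p(27) = -751 have opposite signs, so a root lies in (26, 27); Newton's method refines it to λ ≈ 26.4648. p(79) = -1427 and p(80) = 2800 have opposite signs, so a root lies in (79, 80); Newton's method refines it to λ ≈ 79.3447. Check (Vieta): the three roots sum to 106, matching tr M = 106.
So the eigenvalues of A^T A are ≈ 0.1905, 26.4648, 79.3447 (all ≥ 0, as they must be for A^T A). The largest is λ_max ≈ 79.3447, hence ||A||_2 = sqrt(λ_max) ≈ 8.9076.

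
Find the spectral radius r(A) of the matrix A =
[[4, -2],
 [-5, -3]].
r(A) = (1 + sqrt(89))/2 ≈ 5.217

The eigenvalues of A are the roots of its characteristic polynomial. With M = A (coefficients from the trace and determinant):
  p(λ) = det(λ I - M) = λ^2 - λ - 22.
For λ^2 - λ - 22 the discriminant is 89. It is nonnegative but not a perfect square, so the roots are real and irrational: λ = (1 ± sqrt(89))/2 ≈ 5.217, -4.217.
Thus the eigenvalues (to 4 decimals) are 5.217 (modulus 5.217); -4.217 (modulus 4.217). The spectral radius is the largest modulus: r(A) = (1 + sqrt(89))/2 ≈ 5.217. (Cross-check: r(A) ≤ ||A||_2 ≈ 6.5309; equality holds whenever A is normal, though it can also hold for some non-normal A.)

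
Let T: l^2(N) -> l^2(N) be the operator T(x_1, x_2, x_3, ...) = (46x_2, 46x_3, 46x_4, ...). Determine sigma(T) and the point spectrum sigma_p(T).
sigma(T) = closed disk {z in C : |z| ≤ 46}; sigma_p(T) = open disk {z in C : |z| < 46}

Note T = 46·V where V is the unit left shift (V x)_k = x_{k+1}; so sigma(T) = 46·sigma(V) and ||T|| = 46||V||. ||T x||^2 = 2116sum_{k≥2} |x_k|^2 ≤ 2116||x||^2, with equality on {x : x_1 = 0}, so ||T|| = 46. For any lambda with |lambda| < 46, set r = lambda/46 (|r| < 1); the vector x = (1, r, r^2, ...) is in l^2 and satisfies T x = 46(r, r^2, ...) = lambda x, so lambda is an eigenvalue. On the boundary |lambda| = 46 the geometric series diverges, so no l^2 eigenvector exists, but these lambda lie in the approximate point spectrum. Hence sigma(T) is the closed disk of radius 46 and sigma_p(T) is the open disk.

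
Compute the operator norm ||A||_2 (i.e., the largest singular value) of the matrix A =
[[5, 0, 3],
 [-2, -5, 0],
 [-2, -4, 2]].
||A||_2 ≈ 7.4465 (= sqrt(largest eigenvalue of A^T A))

||A||_2 = sigma_max(A) = sqrt(lambda_max(A^T A)). Form the symmetric matrix M = A^T A =
[[33, 18, 11],
 [18, 41, -8],
 [11, -8, 13]].
Its characteristic polynomial (trace, sum of principal 2x2 minors, determinant of M give the coefficients) is
  p(λ) = det(λ I - M) = λ^3 - 87λ^2 + 1806λ - 3136.
No integer candidate from the rational root theorem (±divisors of 3136) is a root, so the roots are irrational. The cubic discriminant is Δ = 1468694052 > 0, so there are three distinct real roots. p(1) = -1416 and p(2) = 136 have opposite signs, so a root lies in (1, 2); Newton's method refines it to λ ≈ 1.908. p(29) = 460 and p(30) = -256 have opposite signs, so a root lies in (29, 30); Newton's method refines it to λ ≈ 29.6419. p(55) = -606 and p(56) = 784 have opposite signs, so a root lies in (55, 56); Newton's method refines it to λ ≈ 55.4501. Check (Vieta): the three roots sum to 87, matching tr M = 87.
So the eigenvalues of A^T A are ≈ 1.908, 29.6419, 55.4501 (all ≥ 0, as they must be for A^T A). The largest is λ_max ≈ 55.4501, hence ||A||_2 = sqrt(λ_max) ≈ 7.4465.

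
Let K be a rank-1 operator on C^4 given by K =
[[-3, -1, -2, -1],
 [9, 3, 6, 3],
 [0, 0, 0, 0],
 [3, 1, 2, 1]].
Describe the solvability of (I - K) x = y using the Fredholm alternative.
(I - K) is singular (det(I - K) = 0, i.e. 1 ∈ sigma(K)). (I - K) x = y is solvable iff y ⊥ ker((I - K)^*) = span{(-3, -1, -2, -1)}, i.e. iff -3y_1 - y_2 - 2y_3 - y_4 = 0. When solvable, the solutions are x = y + c·(1, -3, 0, -1), c arbitrary (ker(I - K) = span{(1, -3, 0, -1)}, dimension 1).

K has rank 1, so it is an outer product K = u v^T: every row of K is a multiple of one row vector. Reading off the entries, u = (1, -3, 0, -1) and v = (-3, -1, -2, -1) (row i of K equals u_i·v^T). A rank-one matrix u v^T satisfies K u = u (v·u) and kills the (3)-dimensional subspace v^⊥, so its characteristic polynomial is lambda^3 (lambda - v·u) with v·u = tr K = 1. Hence the eigenvalues of I - K are 1 (multiplicity 3) and 1 - (1) = 0, so det(I - K) = 0. (Direct check: I - K =
[[4, 1, 2, 1],
 [-9, -2, -6, -3],
 [0, 0, 1, 0],
 [-3, -1, -2, 0]]
has determinant 0.) So 1 is an eigenvalue of K and (I - K) is not invertible. The finite-dimensional Fredholm alternative says: either (I - K) is invertible, or ker(I - K) ≠ {0} and then range(I - K) = ker((I - K)^*)^⊥, with dim ker(I - K) = dim ker((I - K)^*). We are in the second case, so we need both kernels. Kernel of I - K: (I - K) u = u - u (v·u) = u - u = 0, so ker(I - K) = span{u} = span{(1, -3, 0, -1)} (it is exactly 1-dimensional because rank(I - K) = 3). Kernel of the adjoint: K is real, so (I - K)^* = I - K^T = I - v u^T, and (I - v u^T) v = v - v (u·v) = 0; hence ker((I - K)^*) = span{v} = span{(-3, -1, -2, -1)}. Therefore (I - K) x = y is solvable iff <y, v> = 0, i.e. iff -3y_1 - y_2 - 2y_3 - y_4 = 0. When this holds, K y = u (v·y) = 0, so (I - K) y = y and x = y is a particular solution; the full solution set is the line x = y + c·u = y + c·(1, -3, 0, -1), c ∈ C.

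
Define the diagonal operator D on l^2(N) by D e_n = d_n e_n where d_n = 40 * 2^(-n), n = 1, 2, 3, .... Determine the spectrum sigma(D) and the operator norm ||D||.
sigma(D) = {40 * 2^(-n) : n ≥ 1} ∪ {0}; ||D|| = 20

A bounded diagonal operator on l^2 with diagonal entries d_n has spectrum equal to the closure of {d_n : n ≥ 1}: every d_n is an eigenvalue (with eigenvector e_n), so {d_n} ⊂ sigma(D); the spectrum is closed, so its closure is too; and for lambda not in the closure, (D - lambda I) has bounded inverse (the diagonal entries 1/(d_n - lambda) are bounded). For our sequence d_n = 40 * 2^(-n), n = 1, 2, 3, ...:
  - {d_n} = {40 * 2^(-n) : n ≥ 1}; the only limit point is 0
  - closure = {40 * 2^(-n) : n ≥ 1} ∪ {0}
For the norm: a diagonal operator has ||D|| = sup_n |d_n|. Here d_n = 40 * 2^(-n) is positive and decreasing, so sup_n |d_n| = d_1 = 40/2 = 20. So ||D|| = 20.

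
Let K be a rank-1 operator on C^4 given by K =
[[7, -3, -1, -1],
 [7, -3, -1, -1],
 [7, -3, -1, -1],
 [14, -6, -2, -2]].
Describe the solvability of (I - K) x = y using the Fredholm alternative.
(I - K) is singular (det(I - K) = 0, i.e. 1 ∈ sigma(K)). (I - K) x = y is solvable iff y ⊥ ker((I - K)^*) = span{(7, -3, -1, -1)}, i.e. iff 7y_1 - 3y_2 - y_3 - y_4 = 0. When solvable, the solutions are x = y + c·(1, 1, 1, 2), c arbitrary (ker(I - K) = span{(1, 1, 1, 2)}, dimension 1).

K has rank 1, so it is an outer product K = u v^T: every row of K is a multiple of one row vector. Reading off the entries, u = (1, 1, 1, 2) and v = (7, -3, -1, -1) (row i of K equals u_i·v^T). A rank-one matrix u v^T satisfies K u = u (v·u) and kills the (3)-dimensional subspace v^⊥, so its characteristic polynomial is lambda^3 (lambda - v·u) with v·u = tr K = 1. Hence the eigenvalues of I - K are 1 (multiplicity 3) and 1 - (1) = 0, so det(I - K) = 0. (Direct check: I - K =
[[-6, 3, 1, 1],
 [-7, 4, 1, 1],
 [-7, 3, 2, 1],
 [-14, 6, 2, 3]]
has determinant 0.) So 1 is an eigenvalue of K and (I - K) is not invertible. The finite-dimensional Fredholm alternative says: either (I - K) is invertible, or ker(I - K) ≠ {0} and then range(I - K) = ker((I - K)^*)^⊥, with dim ker(I - K) = dim ker((I - K)^*). We are in the second case, so we need both kernels. Kernel of I - K: (I - K) u = u - u (v·u) = u - u = 0, so ker(I - K) = span{u} = span{(1, 1, 1, 2)} (it is exactly 1-dimensional because rank(I - K) = 3). Kernel of the adjoint: K is real, so (I - K)^* = I - K^T = I - v u^T, and (I - v u^T) v = v - v (u·v) = 0; hence ker((I - K)^*) = span{v} = span{(7, -3, -1, -1)}. Therefore (I - K) x = y is solvable iff <y, v> = 0, i.e. iff 7y_1 - 3y_2 - y_3 - y_4 = 0. When this holds, K y = u (v·y) = 0, so (I - K) y = y and x = y is a particular solution; the full solution set is the line x = y + c·u = y + c·(1, 1, 1, 2), c ∈ C.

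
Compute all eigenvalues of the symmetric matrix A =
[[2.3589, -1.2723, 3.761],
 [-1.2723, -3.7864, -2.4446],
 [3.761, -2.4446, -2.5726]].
sigma(A) ≈ {-6, -3, 5}

A is real symmetric, so its spectrum consists of real eigenvalues. Expanding the characteristic polynomial of the displayed matrix gives
  det(λ I - A) = p(λ) = λ^3 + (4)λ^2 + (-27)λ + (-90).
Solving p(λ) = 0 yields eigenvalues ≈ -6, -3, 5. (A is shown rounded to 4 decimals, so these recover the underlying integer eigenvalues to within that precision.)
Verification: the trace of A = -4 equals the sum of eigenvalues -4, and det(A) ≈ 89.9997 matches the eigenvalue product 90.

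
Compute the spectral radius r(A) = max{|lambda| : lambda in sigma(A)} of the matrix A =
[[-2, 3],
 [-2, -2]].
r(A) = sqrt(10) ≈ 3.1623

The eigenvalues of A are the roots of its characteristic polynomial. With M = A (coefficients from the trace and determinant):
  p(λ) = det(λ I - M) = λ^2 + 4λ + 10.
For λ^2 + 4λ + 10 the discriminant is -24. It is negative, so the roots are the complex-conjugate pair λ = -2 ± (sqrt(24)/2) i ≈ -2 ± 2.4495i. For a conjugate pair the product of the roots equals the constant term, so |λ|^2 = 10 and |λ| = sqrt(10) ≈ 3.1623.
Thus the eigenvalues (to 4 decimals) are -2 ± 2.4495i (modulus 3.1623). The spectral radius is the largest modulus: r(A) = sqrt(10) ≈ 3.1623. (Cross-check: r(A) ≤ ||A||_2 ≈ 3.7016; equality holds whenever A is normal, though it can also hold for some non-normal A.)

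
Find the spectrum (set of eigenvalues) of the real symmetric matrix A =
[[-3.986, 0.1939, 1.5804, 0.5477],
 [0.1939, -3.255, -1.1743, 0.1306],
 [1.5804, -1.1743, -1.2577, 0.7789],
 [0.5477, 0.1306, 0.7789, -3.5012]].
sigma(A) ≈ {-5, -4, -3, 0}

A is real symmetric, so its spectrum consists of real eigenvalues. Expanding the characteristic polynomial of the displayed matrix gives
  det(λ I - A) = p(λ) = λ^4 + (12)λ^3 + (47)λ^2 + (59.9974)λ + (-0.0026).
Solving p(λ) = 0 yields eigenvalues ≈ -5, -4, -3, 0. (A is shown rounded to 4 decimals, so these recover the underlying integer eigenvalues to within that precision.)
Verification: the trace of A = -12 equals the sum of eigenvalues -12, and det(A) ≈ -0.0026 matches the eigenvalue product 0.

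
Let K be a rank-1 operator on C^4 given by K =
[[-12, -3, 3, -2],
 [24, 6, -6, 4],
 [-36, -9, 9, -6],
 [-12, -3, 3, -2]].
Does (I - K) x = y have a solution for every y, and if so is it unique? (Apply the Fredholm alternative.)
(I - K) is singular (det(I - K) = 0, i.e. 1 ∈ sigma(K)). (I - K) x = y is solvable iff y ⊥ ker((I - K)^*) = span{(-12, -3, 3, -2)}, i.e. iff -12y_1 - 3y_2 + 3y_3 - 2y_4 = 0. When solvable, the solutions are x = y + c·(1, -2, 3, 1), c arbitrary (ker(I - K) = span{(1, -2, 3, 1)}, dimension 1).

K has rank 1, so it is an outer product K = u v^T: every row of K is a multiple of one row vector. Reading off the entries, u = (1, -2, 3, 1) and v = (-12, -3, 3, -2) (row i of K equals u_i·v^T). A rank-one matrix u v^T satisfies K u = u (v·u) and kills the (3)-dimensional subspace v^⊥, so its characteristic polynomial is lambda^3 (lambda - v·u) with v·u = tr K = 1. Hence the eigenvalues of I - K are 1 (multiplicity 3) and 1 - (1) = 0, so det(I - K) = 0. (Direct check: I - K =
[[13, 3, -3, 2],
 [-24, -5, 6, -4],
 [36, 9, -8, 6],
 [12, 3, -3, 3]]
has determinant 0.) So 1 is an eigenvalue of K and (I - K) is not invertible. The finite-dimensional Fredholm alternative says: either (I - K) is invertible, or ker(I - K) ≠ {0} and then range(I - K) = ker((I - K)^*)^⊥, with dim ker(I - K) = dim ker((I - K)^*). We are in the second case, so we need both kernels. Kernel of I - K: (I - K) u = u - u (v·u) = u - u = 0, so ker(I - K) = span{u} = span{(1, -2, 3, 1)} (it is exactly 1-dimensional because rank(I - K) = 3). Kernel of the adjoint: K is real, so (I - K)^* = I - K^T = I - v u^T, and (I - v u^T) v = v - v (u·v) = 0; hence ker((I - K)^*) = span{v} = span{(-12, -3, 3, -2)}. Therefore (I - K) x = y is solvable iff <y, v> = 0, i.e. iff -12y_1 - 3y_2 + 3y_3 - 2y_4 = 0. When this holds, K y = u (v·y) = 0, so (I - K) y = y and x = y is a particular solution; the full solution set is the line x = y + c·u = y + c·(1, -2, 3, 1), c ∈ C.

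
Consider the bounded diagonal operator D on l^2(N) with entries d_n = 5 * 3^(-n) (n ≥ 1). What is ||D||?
||D|| = 5/3 (attained at n = 1)

For D diagonal, ||D|| = sup_n |d_n|. The sequence d_n = 5 * 3^(-n) is positive and strictly decreasing (ratio 3^(-1) < 1), so the supremum is d_1 = 5/3. Hence ||D|| = 5/3.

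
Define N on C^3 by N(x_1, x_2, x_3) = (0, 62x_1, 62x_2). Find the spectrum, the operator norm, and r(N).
sigma(N) = {0}; ||N|| = 62; r(N) = 0. (N is nilpotent with N^3 = 0.)

On C^3, N is a strictly lower-triangular matrix with 62 on the subdiagonal and zeros elsewhere, so its characteristic polynomial is lambda^3 and every eigenvalue is 0: sigma(N) = {0}. For the operator norm, N e_i = 62e_{i+1} for i = 1, ..., 2 and N e_3 = 0, so the singular values of N are 62 (with multiplicity 2) and 0; hence ||N|| = 62. The spectral radius r(N) = max|lambda| = 0. Note ||N|| > r(N) — characteristic of non-normal nilpotent operators. Indeed N^3 = 0.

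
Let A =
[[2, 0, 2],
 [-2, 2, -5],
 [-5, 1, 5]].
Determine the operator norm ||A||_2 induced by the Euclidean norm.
||A||_2 ≈ 7.6635 (= sqrt(largest eigenvalue of A^T A))

||A||_2 = sigma_max(A) = sqrt(lambda_max(A^T A)). Form the symmetric matrix M = A^T A =
[[33, -9, -11],
 [-9, 5, -5],
 [-11, -5, 54]].
Its characteristic polynomial (trace, sum of principal 2x2 minors, determinant of M give the coefficients) is
  p(λ) = det(λ I - M) = λ^3 - 92λ^2 + 1990λ - 2116.
No integer candidate from the rational root theorem (±divisors of 2116) is a root, so the roots are irrational. The cubic discriminant is Δ = 2257334896 > 0, so there are three distinct real roots. p(1) = -217 and p(2) = 1504 have opposite signs, so a root lies in (1, 2); Newton's method refines it to λ ≈ 1.1207. p(32) = 124 and p(33) = -697 have opposite signs, so a root lies in (32, 33); Newton's method refines it to λ ≈ 32.1502. p(58) = -1072 and p(59) = 421 have opposite signs, so a root lies in (58, 59); Newton's method refines it to λ ≈ 58.7291. Check (Vieta): the three roots sum to 92, matching tr M = 92.
So the eigenvalues of A^T A are ≈ 1.1207, 32.1502, 58.7291 (all ≥ 0, as they must be for A^T A). The largest is λ_max ≈ 58.7291, hence ||A||_2 = sqrt(λ_max) ≈ 7.6635.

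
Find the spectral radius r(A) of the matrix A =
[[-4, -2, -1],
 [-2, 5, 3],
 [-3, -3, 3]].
r(A) ≈ 4.9248

The eigenvalues of A are the roots of its characteristic polynomial. With M = A (coefficients from the trace, the sum of principal 2x2 minors, and det A):
  p(λ) = det(λ I - M) = λ^3 - 4λ^2 - 15λ + 111.
No integer candidate from the rational root theorem (±divisors of 111) is a root, so the roots are irrational. The cubic discriminant is Δ = -167271 < 0, so there is one real root and a complex-conjugate pair. p(-5) = -39 and p(-4) = 43 have opposite signs, so a root lies in (-5, -4); Newton's method refines it to λ ≈ -4.5767. Dividing out (λ - (-4.5767)) leaves approximately λ^2 - 8.5767λ + 24.2532. For λ^2 - 8.5767λ + 24.2532 the discriminant is -23.4527. It is negative, so the remaining roots are the complex-conjugate pair λ ≈ 4.2884 ± 2.4214i. Their product equals the constant term, so |λ|^2 ≈ 24.2532 and |λ| ≈ 4.9248.
Thus the eigenvalues (to 4 decimals) are -4.5767 (modulus 4.5767); 4.2884 ± 2.4214i (modulus 4.9248). The spectral radius is the largest modulus: r(A) ≈ 4.9248. (Cross-check: r(A) ≤ ||A||_2 ≈ 6.4862; equality holds whenever A is normal, though it can also hold for some non-normal A.)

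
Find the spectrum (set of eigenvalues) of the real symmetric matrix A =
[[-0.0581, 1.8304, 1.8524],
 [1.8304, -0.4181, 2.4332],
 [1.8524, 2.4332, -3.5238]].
sigma(A) ≈ {-5, -2, 3}

A is real symmetric, so its spectrum consists of real eigenvalues. Expanding the characteristic polynomial of the displayed matrix gives
  det(λ I - A) = p(λ) = λ^3 + (4)λ^2 + (-11)λ + (-30).
Solving p(λ) = 0 yields eigenvalues ≈ -5, -2, 3. (A is shown rounded to 4 decimals, so these recover the underlying integer eigenvalues to within that precision.)
Verification: the trace of A = -4 equals the sum of eigenvalues -4, and det(A) ≈ 29.9992 matches the eigenvalue product 30.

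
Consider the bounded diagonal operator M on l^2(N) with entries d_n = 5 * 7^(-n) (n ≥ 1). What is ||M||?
||M|| = 5/7 (attained at n = 1)

For M diagonal, ||M|| = sup_n |d_n|. The sequence d_n = 5 * 7^(-n) is positive and strictly decreasing (ratio 7^(-1) < 1), so the supremum is d_1 = 5/7. Hence ||M|| = 5/7.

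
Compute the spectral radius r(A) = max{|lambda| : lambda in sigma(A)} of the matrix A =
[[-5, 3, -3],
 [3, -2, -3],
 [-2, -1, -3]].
r(A) ≈ 7.2223

The eigenvalues of A are the roots of its characteristic polynomial. With M = A (coefficients from the trace, the sum of principal 2x2 minors, and det A):
  p(λ) = det(λ I - M) = λ^3 + 10λ^2 + 13λ - 51.
No integer candidate from the rational root theorem (±divisors of 51) is a root, so the roots are irrational. The cubic discriminant is Δ = 22545 > 0, so there are three distinct real roots. p(-8) = -27 and p(-7) = 5 have opposite signs, so a root lies in (-8, -7); Newton's method refines it to λ ≈ -7.2223. p(-5) = 9 and p(-4) = -7 have opposite signs, so a root lies in (-5, -4); Newton's method refines it to λ ≈ -4.3873. p(1) = -27 and p(2) = 23 have opposite signs, so a root lies in (1, 2); Newton's method refines it to λ ≈ 1.6095. Check (Vieta): the three roots sum to -10, matching tr M = -10.
Thus the eigenvalues (to 4 decimals) are -7.2223 (modulus 7.2223); -4.3873 (modulus 4.3873); 1.6095 (modulus 1.6095). The spectral radius is the largest modulus: r(A) ≈ 7.2223. (Cross-check: r(A) ≤ ||A||_2 ≈ 7.2704; equality holds whenever A is normal, though it can also hold for some non-normal A.)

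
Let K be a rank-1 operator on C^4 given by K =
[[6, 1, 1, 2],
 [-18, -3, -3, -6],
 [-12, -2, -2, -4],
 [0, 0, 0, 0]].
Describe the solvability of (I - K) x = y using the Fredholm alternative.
(I - K) is singular (det(I - K) = 0, i.e. 1 ∈ sigma(K)). (I - K) x = y is solvable iff y ⊥ ker((I - K)^*) = span{(6, 1, 1, 2)}, i.e. iff 6y_1 + y_2 + y_3 + 2y_4 = 0. When solvable, the solutions are x = y + c·(1, -3, -2, 0), c arbitrary (ker(I - K) = span{(1, -3, -2, 0)}, dimension 1).

K has rank 1, so it is an outer product K = u v^T: every row of K is a multiple of one row vector. Reading off the entries, u = (1, -3, -2, 0) and v = (6, 1, 1, 2) (row i of K equals u_i·v^T). A rank-one matrix u v^T satisfies K u = u (v·u) and kills the (3)-dimensional subspace v^⊥, so its characteristic polynomial is lambda^3 (lambda - v·u) with v·u = tr K = 1. Hence the eigenvalues of I - K are 1 (multiplicity 3) and 1 - (1) = 0, so det(I - K) = 0. (Direct check: I - K =
[[-5, -1, -1, -2],
 [18, 4, 3, 6],
 [12, 2, 3, 4],
 [0, 0, 0, 1]]
has determinant 0.) So 1 is an eigenvalue of K and (I - K) is not invertible. The finite-dimensional Fredholm alternative says: either (I - K) is invertible, or ker(I - K) ≠ {0} and then range(I - K) = ker((I - K)^*)^⊥, with dim ker(I - K) = dim ker((I - K)^*). We are in the second case, so we need both kernels. Kernel of I - K: (I - K) u = u - u (v·u) = u - u = 0, so ker(I - K) = span{u} = span{(1, -3, -2, 0)} (it is exactly 1-dimensional because rank(I - K) = 3). Kernel of the adjoint: K is real, so (I - K)^* = I - K^T = I - v u^T, and (I - v u^T) v = v - v (u·v) = 0; hence ker((I - K)^*) = span{v} = span{(6, 1, 1, 2)}. Therefore (I - K) x = y is solvable iff <y, v> = 0, i.e. iff 6y_1 + y_2 + y_3 + 2y_4 = 0. When this holds, K y = u (v·y) = 0, so (I - K) y = y and x = y is a particular solution; the full solution set is the line x = y + c·u = y + c·(1, -3, -2, 0), c ∈ C.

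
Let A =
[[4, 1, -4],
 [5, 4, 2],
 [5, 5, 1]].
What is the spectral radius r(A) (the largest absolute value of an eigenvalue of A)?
r(A) = sqrt(39) ≈ 6.245

The eigenvalues of A are the roots of its characteristic polynomial. With M = A (coefficients from the trace, the sum of principal 2x2 minors, and det A):
  p(λ) = det(λ I - M) = λ^3 - 9λ^2 + 29λ + 39.
By the rational root theorem any rational root is an integer divisor of 39. Testing λ = -1: p(-1) = -1 - 9 - 29 + 39 = 0, so λ = -1 is a root. Dividing out (λ + 1) leaves p(λ) = (λ + 1)(λ^2 - 10λ + 39). For λ^2 - 10λ + 39 the discriminant is -56. It is negative, so the roots are the complex-conjugate pair λ = 5 ± (sqrt(56)/2) i ≈ 5 ± 3.7417i. For a conjugate pair the product of the roots equals the constant term, so |λ|^2 = 39 and |λ| = sqrt(39) ≈ 6.245.
Thus the eigenvalues (to 4 decimals) are 5 ± 3.7417i (modulus 6.245); -1 (modulus 1). The spectral radius is the largest modulus: r(A) = sqrt(39) ≈ 6.245. (Cross-check: r(A) ≤ ||A||_2 ≈ 10.2334; equality holds whenever A is normal, though it can also hold for some non-normal A.)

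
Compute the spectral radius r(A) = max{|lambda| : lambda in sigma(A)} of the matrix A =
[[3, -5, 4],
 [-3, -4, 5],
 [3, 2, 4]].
r(A) ≈ 7.4742

The eigenvalues of A are the roots of its characteristic polynomial. With M = A (coefficients from the trace, the sum of principal 2x2 minors, and det A):
  p(λ) = det(λ I - M) = λ^3 - 3λ^2 - 53λ + 189.
No integer candidate from the rational root theorem (±divisors of 189) is a root, so the roots are irrational. The cubic discriminant is Δ = 217652 > 0, so there are three distinct real roots. p(-8) = -91 and p(-7) = 70 have opposite signs, so a root lies in (-8, -7); Newton's method refines it to λ ≈ -7.4742. p(3) = 30 and p(4) = -7 have opposite signs, so a root lies in (3, 4); Newton's method refines it to λ ≈ 3.7741. p(6) = -21 and p(7) = 14 have opposite signs, so a root lies in (6, 7); Newton's method refines it to λ ≈ 6.7002. Check (Vieta): the three roots sum to 3, matching tr M = 3.
Thus the eigenvalues (to 4 decimals) are -7.4742 (modulus 7.4742); 3.7741 (modulus 3.7741); 6.7002 (modulus 6.7002). The spectral radius is the largest modulus: r(A) ≈ 7.4742. (Cross-check: r(A) ≤ ||A||_2 ≈ 9.1655; equality holds whenever A is normal, though it can also hold for some non-normal A.)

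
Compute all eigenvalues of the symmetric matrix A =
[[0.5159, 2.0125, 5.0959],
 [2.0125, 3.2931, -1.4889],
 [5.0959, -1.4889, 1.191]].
sigma(A) ≈ {-5, 4, 6}

A is real symmetric, so its spectrum consists of real eigenvalues. Expanding the characteristic polynomial of the displayed matrix gives
  det(λ I - A) = p(λ) = λ^3 + (-5)λ^2 + (-26)λ + (119.9987).
Solving p(λ) = 0 yields eigenvalues ≈ -5, 4, 6. (A is shown rounded to 4 decimals, so these recover the underlying integer eigenvalues to within that precision.)
Verification: the trace of A = 5 equals the sum of eigenvalues 5, and det(A) ≈ -119.9987 matches the eigenvalue product -120.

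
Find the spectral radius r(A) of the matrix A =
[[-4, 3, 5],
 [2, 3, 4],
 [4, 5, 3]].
r(A) ≈ 9.2995

The eigenvalues of A are the roots of its characteristic polynomial. With M = A (coefficients from the trace, the sum of principal 2x2 minors, and det A):
  p(λ) = det(λ I - M) = λ^3 - 2λ^2 - 61λ - 64.
No integer candidate from the rational root theorem (±divisors of 64) is a root, so the roots are irrational. The cubic discriminant is Δ = 669624 > 0, so there are three distinct real roots. p(-7) = -78 and p(-6) = 14 have opposite signs, so a root lies in (-7, -6); Newton's method refines it to λ ≈ -6.1872. p(-2) = 42 and p(-1) = -6 have opposite signs, so a root lies in (-2, -1); Newton's method refines it to λ ≈ -1.1123. p(9) = -46 and p(10) = 126 have opposite signs, so a root lies in (9, 10); Newton's method refines it to λ ≈ 9.2995. Check (Vieta): the three roots sum to 2, matching tr M = 2.
Thus the eigenvalues (to 4 decimals) are -6.1872 (modulus 6.1872); -1.1123 (modulus 1.1123); 9.2995 (modulus 9.2995). The spectral radius is the largest modulus: r(A) ≈ 9.2995. (Cross-check: r(A) ≤ ||A||_2 ≈ 9.5046; equality holds whenever A is normal, though it can also hold for some non-normal A.)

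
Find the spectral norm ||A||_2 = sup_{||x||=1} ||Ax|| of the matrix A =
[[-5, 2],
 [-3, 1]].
||A||_2 = sqrt((39 + sqrt(1517))/2) ≈ 6.2429 (= sqrt(largest eigenvalue of A^T A))

||A||_2 = sigma_max(A) = sqrt(lambda_max(A^T A)). Form the symmetric matrix M = A^T A =
[[34, -13],
 [-13, 5]].
Its characteristic polynomial (trace, determinant of M give the coefficients) is
  p(λ) = det(λ I - M) = λ^2 - 39λ + 1.
For λ^2 - 39λ + 1 the discriminant is 1517. It is nonnegative but not a perfect square, so the roots are real and irrational: λ = (39 ± sqrt(1517))/2 ≈ 38.9743, 0.0257.
So the eigenvalues of A^T A are ≈ 0.0257, 38.9743 (all ≥ 0, as they must be for A^T A). The largest is λ_max = (39 + sqrt(1517))/2 ≈ 38.9743, hence ||A||_2 = sqrt(λ_max) = sqrt((39 + sqrt(1517))/2) ≈ 6.2429.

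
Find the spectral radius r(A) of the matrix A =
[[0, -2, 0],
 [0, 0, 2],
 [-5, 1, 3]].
r(A) ≈ 4.4561

The eigenvalues of A are the roots of its characteristic polynomial. With M = A (coefficients from the trace, the sum of principal 2x2 minors, and det A):
  p(λ) = det(λ I - M) = λ^3 - 3λ^2 - 2λ - 20.
No integer candidate from the rational root theorem (±divisors of 20) is a root, so the roots are irrational. The cubic discriminant is Δ = -15052 < 0, so there is one real root and a complex-conjugate pair. p(4) = -12 and p(5) = 20 have opposite signs, so a root lies in (4, 5); Newton's method refines it to λ ≈ 4.4561. Dividing out (λ - (4.4561)) leaves approximately λ^2 + 1.4561λ + 4.4883. For λ^2 + 1.4561λ + 4.4883 the discriminant is -15.833. It is negative, so the remaining roots are the complex-conjugate pair λ ≈ -0.728 ± 1.9895i. Their product equals the constant term, so |λ|^2 ≈ 4.4883 and |λ| ≈ 2.1186.
Thus the eigenvalues (to 4 decimals) are 4.4561 (modulus 4.4561); -0.728 ± 1.9895i (modulus 2.1186). The spectral radius is the largest modulus: r(A) ≈ 4.4561. (Cross-check: r(A) ≤ ||A||_2 ≈ 6.02; equality holds whenever A is normal, though it can also hold for some non-normal A.)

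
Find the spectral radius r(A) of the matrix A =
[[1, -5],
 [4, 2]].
r(A) = sqrt(22) ≈ 4.6904

The eigenvalues of A are the roots of its characteristic polynomial. With M = A (coefficients from the trace and determinant):
  p(λ) = det(λ I - M) = λ^2 - 3λ + 22.
For λ^2 - 3λ + 22 the discriminant is -79. It is negative, so the roots are the complex-conjugate pair λ = 3/2 ± (sqrt(79)/2) i ≈ 1.5 ± 4.4441i. For a conjugate pair the product of the roots equals the constant term, so |λ|^2 = 22 and |λ| = sqrt(22) ≈ 4.6904.
Thus the eigenvalues (to 4 decimals) are 1.5 ± 4.4441i (modulus 4.6904). The spectral radius is the largest modulus: r(A) = sqrt(22) ≈ 4.6904. (Cross-check: r(A) ≤ ||A||_2 ≈ 5.4505; equality holds whenever A is normal, though it can also hold for some non-normal A.)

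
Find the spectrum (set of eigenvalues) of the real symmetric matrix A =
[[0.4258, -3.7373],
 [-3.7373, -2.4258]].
sigma(A) ≈ {-5, 3}

A is real symmetric, so its spectrum consists of real eigenvalues. Expanding the characteristic polynomial of the displayed matrix gives
  det(λ I - A) = p(λ) = λ^2 + (2)λ + (-15).
Solving p(λ) = 0 yields eigenvalues ≈ -5, 3. (A is shown rounded to 4 decimals, so these recover the underlying integer eigenvalues to within that precision.)
Verification: the trace of A = -2 equals the sum of eigenvalues -2, and det(A) ≈ -15.0003 matches the eigenvalue product -15.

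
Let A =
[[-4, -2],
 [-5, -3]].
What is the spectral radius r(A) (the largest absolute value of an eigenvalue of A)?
r(A) = (7 + sqrt(41))/2 ≈ 6.7016

The eigenvalues of A are the roots of its characteristic polynomial. With M = A (coefficients from the trace and determinant):
  p(λ) = det(λ I - M) = λ^2 + 7λ + 2.
For λ^2 + 7λ + 2 the discriminant is 41. It is nonnegative but not a perfect square, so the roots are real and irrational: λ = (-7 ± sqrt(41))/2 ≈ -0.2984, -6.7016.
Thus the eigenvalues (to 4 decimals) are -0.2984 (modulus 0.2984); -6.7016 (modulus 6.7016). The spectral radius is the largest modulus: r(A) = (7 + sqrt(41))/2 ≈ 6.7016. (Cross-check: r(A) ≤ ||A||_2 ≈ 7.3434; equality holds whenever A is normal, though it can also hold for some non-normal A.)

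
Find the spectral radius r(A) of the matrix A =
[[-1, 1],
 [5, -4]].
r(A) = (5 + sqrt(29))/2 ≈ 5.1926

The eigenvalues of A are the roots of its characteristic polynomial. With M = A (coefficients from the trace and determinant):
  p(λ) = det(λ I - M) = λ^2 + 5λ - 1.
For λ^2 + 5λ - 1 the discriminant is 29. It is nonnegative but not a perfect square, so the roots are real and irrational: λ = (-5 ± sqrt(29))/2 ≈ 0.1926, -5.1926.
Thus the eigenvalues (to 4 decimals) are 0.1926 (modulus 0.1926); -5.1926 (modulus 5.1926). The spectral radius is the largest modulus: r(A) = (5 + sqrt(29))/2 ≈ 5.1926. (Cross-check: r(A) ≤ ||A||_2 ≈ 6.5557; equality holds whenever A is normal, though it can also hold for some non-normal A.)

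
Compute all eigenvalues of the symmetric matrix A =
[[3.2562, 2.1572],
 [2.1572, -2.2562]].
sigma(A) ≈ {-3, 4}

A is real symmetric, so its spectrum consists of real eigenvalues. Expanding the characteristic polynomial of the displayed matrix gives
  det(λ I - A) = p(λ) = λ^2 + (-1)λ + (-12).
Solving p(λ) = 0 yields eigenvalues ≈ -3, 4. (A is shown rounded to 4 decimals, so these recover the underlying integer eigenvalues to within that precision.)
Verification: the trace of A = 1 equals the sum of eigenvalues 1, and det(A) ≈ -12.0002 matches the eigenvalue product -12.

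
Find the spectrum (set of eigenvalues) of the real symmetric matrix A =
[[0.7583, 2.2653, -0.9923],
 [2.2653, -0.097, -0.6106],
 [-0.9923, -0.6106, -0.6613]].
sigma(A) ≈ {-2, -1, 3}

A is real symmetric, so its spectrum consists of real eigenvalues. Expanding the characteristic polynomial of the displayed matrix gives
  det(λ I - A) = p(λ) = λ^3 + (0)λ^2 + (-7)λ + (-6).
Solving p(λ) = 0 yields eigenvalues ≈ -2, -1, 3. (A is shown rounded to 4 decimals, so these recover the underlying integer eigenvalues to within that precision.)
Verification: the trace of A = 0 equals the sum of eigenvalues 0, and det(A) ≈ 6.0000 matches the eigenvalue product 6.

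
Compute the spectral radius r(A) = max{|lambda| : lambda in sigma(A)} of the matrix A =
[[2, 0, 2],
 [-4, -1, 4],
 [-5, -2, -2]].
r(A) ≈ 4.2006

The eigenvalues of A are the roots of its characteristic polynomial. With M = A (coefficients from the trace, the sum of principal 2x2 minors, and det A):
  p(λ) = det(λ I - M) = λ^3 + λ^2 + 14λ - 26.
No integer candidate from the rational root theorem (±divisors of 26) is a root, so the roots are irrational. The cubic discriminant is Δ = -35480 < 0, so there is one real root and a complex-conjugate pair. p(1) = -10 and p(2) = 14 have opposite signs, so a root lies in (1, 2); Newton's method refines it to λ ≈ 1.4735. Dividing out (λ - (1.4735)) leaves approximately λ^2 + 2.4735λ + 17.6448. For λ^2 + 2.4735λ + 17.6448 the discriminant is -64.4609. It is negative, so the remaining roots are the complex-conjugate pair λ ≈ -1.2368 ± 4.0144i. Their product equals the constant term, so |λ|^2 ≈ 17.6448 and |λ| ≈ 4.2006.
Thus the eigenvalues (to 4 decimals) are 1.4735 (modulus 1.4735); -1.2368 ± 4.0144i (modulus 4.2006). The spectral radius is the largest modulus: r(A) ≈ 4.2006. (Cross-check: r(A) ≤ ||A||_2 ≈ 7.0396; equality holds whenever A is normal, though it can also hold for some non-normal A.)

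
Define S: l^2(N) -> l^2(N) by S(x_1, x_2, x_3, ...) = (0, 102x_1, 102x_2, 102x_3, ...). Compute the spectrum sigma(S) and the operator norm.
sigma(S) = closed disk {z in C : |z| ≤ 102}; ||S|| = 102

Note S = 102·U where U is the unit right shift (U x)_k = x_{k-1} (with x_0 := 0); so ||S|| = 102||U|| and sigma(S) = 102·sigma(U). ||S x||^2 = sum_{k≥1} |102x_k|^2 = 10404||x||^2, so ||S|| = 102 and sigma(S) ⊂ {|z| ≤ 102}. For any |lambda| < 102, the equation (S - lambda I) x = 0 forces x_1 = 0, then 102x_k = lambda x_{k+1} ⇒ x = 0, so S has no eigenvalues. But (S - lambda I) is not surjective for |lambda| < 102: solving (S - lambda I) x = e_1 would require x_n proportional to (lambda/102)^(-n), which is not in l^2. So every |lambda| < 102 lies in the residual spectrum. The boundary |lambda| = 102 is in the approximate point spectrum (the spectrum is closed). Hence sigma(S) is the closed disk of radius 102.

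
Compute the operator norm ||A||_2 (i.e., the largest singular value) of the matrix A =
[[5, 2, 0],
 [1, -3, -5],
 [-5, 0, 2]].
||A||_2 ≈ 7.6556 (= sqrt(largest eigenvalue of A^T A))

||A||_2 = sigma_max(A) = sqrt(lambda_max(A^T A)). Form the symmetric matrix M = A^T A =
[[51, 7, -15],
 [7, 13, 15],
 [-15, 15, 29]].
Its characteristic polynomial (trace, sum of principal 2x2 minors, determinant of M give the coefficients) is
  p(λ) = det(λ I - M) = λ^3 - 93λ^2 + 2020λ - 256.
No integer candidate from the rational root theorem (±divisors of 256) is a root, so the roots are irrational. The cubic discriminant is Δ = 2361975440 > 0, so there are three distinct real roots. p(0) = -256 and p(1) = 1672 have opposite signs, so a root lies in (0, 1); Newton's method refines it to λ ≈ 0.1275. p(34) = 220 and p(35) = -606 have opposite signs, so a root lies in (34, 35); Newton's method refines it to λ ≈ 34.2639. p(58) = -836 and p(59) = 570 have opposite signs, so a root lies in (58, 59); Newton's method refines it to λ ≈ 58.6086. Check (Vieta): the three roots sum to 93, matching tr M = 93.
So the eigenvalues of A^T A are ≈ 0.1275, 34.2639, 58.6086 (all ≥ 0, as they must be for A^T A). The largest is λ_max ≈ 58.6086, hence ||A||_2 = sqrt(λ_max) ≈ 7.6556.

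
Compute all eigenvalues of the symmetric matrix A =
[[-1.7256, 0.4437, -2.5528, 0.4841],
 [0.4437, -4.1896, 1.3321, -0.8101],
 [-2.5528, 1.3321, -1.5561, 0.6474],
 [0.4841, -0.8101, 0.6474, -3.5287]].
sigma(A) ≈ {-6, -3, 1} (-3 with multiplicity 2)

A is real symmetric, so its spectrum consists of real eigenvalues. Expanding the characteristic polynomial of the displayed matrix gives
  det(λ I - A) = p(λ) = λ^4 + (11)λ^3 + (33)λ^2 + (9.0018)λ + (-53.9974).
Solving p(λ) = 0 yields eigenvalues ≈ -6, -3, -3, 1. (A is shown rounded to 4 decimals, so these recover the underlying integer eigenvalues to within that precision.)
Verification: the trace of A = -11 equals the sum of eigenvalues -11, and det(A) ≈ -53.9974 matches the eigenvalue product -54.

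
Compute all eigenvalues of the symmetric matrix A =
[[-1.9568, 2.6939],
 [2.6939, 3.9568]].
sigma(A) ≈ {-3, 5}

A is real symmetric, so its spectrum consists of real eigenvalues. Expanding the characteristic polynomial of the displayed matrix gives
  det(λ I - A) = p(λ) = λ^2 + (-2)λ + (-15).
Solving p(λ) = 0 yields eigenvalues ≈ -3, 5. (A is shown rounded to 4 decimals, so these recover the underlying integer eigenvalues to within that precision.)
Verification: the trace of A = 2 equals the sum of eigenvalues 2, and det(A) ≈ -14.9998 matches the eigenvalue product -15.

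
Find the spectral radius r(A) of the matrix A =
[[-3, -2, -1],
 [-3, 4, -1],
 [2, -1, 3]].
r(A) ≈ 5.1334

The eigenvalues of A are the roots of its characteristic polynomial. With M = A (coefficients from the trace, the sum of principal 2x2 minors, and det A):
  p(λ) = det(λ I - M) = λ^3 - 4λ^2 - 14λ + 42.
No integer candidate from the rational root theorem (±divisors of 42) is a root, so the roots are irrational. The cubic discriminant is Δ = 19572 > 0, so there are three distinct real roots. p(-4) = -30 and p(-3) = 21 have opposite signs, so a root lies in (-4, -3); Newton's method refines it to λ ≈ -3.4827. p(2) = 6 and p(3) = -9 have opposite signs, so a root lies in (2, 3); Newton's method refines it to λ ≈ 2.3493. p(5) = -3 and p(6) = 30 have opposite signs, so a root lies in (5, 6); Newton's method refines it to λ ≈ 5.1334. Check (Vieta): the three roots sum to 4, matching tr M = 4.
Thus the eigenvalues (to 4 decimals) are -3.4827 (modulus 3.4827); 2.3493 (modulus 2.3493); 5.1334 (modulus 5.1334). The spectral radius is the largest modulus: r(A) ≈ 5.1334. (Cross-check: r(A) ≤ ||A||_2 ≈ 5.9782; equality holds whenever A is normal, though it can also hold for some non-normal A.)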